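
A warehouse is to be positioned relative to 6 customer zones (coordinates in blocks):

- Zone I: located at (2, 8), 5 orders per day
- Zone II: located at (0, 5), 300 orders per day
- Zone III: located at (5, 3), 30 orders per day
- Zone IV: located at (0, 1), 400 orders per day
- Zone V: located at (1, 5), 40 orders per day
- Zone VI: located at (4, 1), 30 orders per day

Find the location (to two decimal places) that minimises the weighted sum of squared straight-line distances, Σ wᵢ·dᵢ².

(0.40, 2.81)

The minimiser of Σwᵢ‖p−pᵢ‖² is the weighted centroid p* = (Σwᵢpᵢ)/(Σwᵢ).
Σwᵢ = 805.
Σwᵢxᵢ = 5·2 + 300·0 + 30·5 + 400·0 + 40·1 + 30·4 = 320.
Σwᵢyᵢ = 5·8 + 300·5 + 30·3 + 400·1 + 40·5 + 30·1 = 2260.
x* = 320/805 = 0.40, y* = 2260/805 = 2.81.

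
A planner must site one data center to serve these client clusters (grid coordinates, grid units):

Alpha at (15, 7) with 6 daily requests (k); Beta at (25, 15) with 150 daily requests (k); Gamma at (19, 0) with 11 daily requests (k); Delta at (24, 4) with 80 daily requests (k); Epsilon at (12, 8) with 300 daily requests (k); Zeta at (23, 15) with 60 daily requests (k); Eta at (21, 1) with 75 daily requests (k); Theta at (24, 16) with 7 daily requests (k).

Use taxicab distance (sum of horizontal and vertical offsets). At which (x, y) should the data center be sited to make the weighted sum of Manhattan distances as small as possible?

(21, 8)

Manhattan distance separates: Σwᵢ(|x−xᵢ|+|y−yᵢ|) = Σwᵢ|x−xᵢ| + Σwᵢ|y−yᵢ|, so x and y are optimised independently as 1-D weighted medians.
Total weight W = 689; half = 344.5.
x-coordinate, sorted with cumulative weight:
  x=12 (Epsilon, w=300) cum 300
  x=15 (Alpha, w=6) cum 306
  x=19 (Gamma, w=11) cum 317
  x=21 (Eta, w=75) cum 392  ← median
  x=23 (Zeta, w=60) cum 452
  x=24 (Delta, w=80) cum 532
  x=24 (Theta, w=7) cum 539
  x=25 (Beta, w=150) cum 689
⇒ x* = 21
y-coordinate, sorted with cumulative weight:
  y=0 (Gamma, w=11) cum 11
  y=1 (Eta, w=75) cum 86
  y=4 (Delta, w=80) cum 166
  y=7 (Alpha, w=6) cum 172
  y=8 (Epsilon, w=300) cum 472  ← median
  y=15 (Beta, w=150) cum 622
  y=15 (Zeta, w=60) cum 682
  y=16 (Theta, w=7) cum 689
⇒ y* = 8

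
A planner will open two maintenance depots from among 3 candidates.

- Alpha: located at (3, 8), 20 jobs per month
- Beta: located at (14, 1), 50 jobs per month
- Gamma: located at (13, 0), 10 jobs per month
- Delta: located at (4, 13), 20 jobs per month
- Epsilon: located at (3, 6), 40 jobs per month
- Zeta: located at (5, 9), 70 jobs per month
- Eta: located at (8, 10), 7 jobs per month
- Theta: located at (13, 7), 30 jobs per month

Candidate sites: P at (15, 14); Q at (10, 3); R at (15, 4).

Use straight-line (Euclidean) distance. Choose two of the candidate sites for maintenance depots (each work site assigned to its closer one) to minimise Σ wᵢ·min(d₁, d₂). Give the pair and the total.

{Q, R}, total 1616.3

Evaluate every pair (each demand assigned to the nearer of the two):
  {Q, R}: total = 1616.3
  {P, Q}: total = 1711.3
  {P, R}: total = 2110.6
Best pair: {Q, R} with total 1616.3.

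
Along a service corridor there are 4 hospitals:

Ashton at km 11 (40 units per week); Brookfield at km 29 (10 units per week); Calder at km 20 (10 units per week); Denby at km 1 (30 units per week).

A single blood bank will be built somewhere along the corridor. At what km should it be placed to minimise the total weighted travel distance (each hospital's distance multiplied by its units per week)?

For a sum of weighted absolute distances on a line, the optimum is the weighted median (not the mean). Total weight W = 90; half-weight = 45.
Sort by position and accumulate weight:
  km 1 (Denby, w=30) → cum 30
  km 11 (Ashton, w=40) → cum 70  ≥ 45 → median here
  km 20 (Calder, w=10) → cum 80
  km 29 (Brookfield, w=10) → cum 90
Optimal location: km 11.

x = 11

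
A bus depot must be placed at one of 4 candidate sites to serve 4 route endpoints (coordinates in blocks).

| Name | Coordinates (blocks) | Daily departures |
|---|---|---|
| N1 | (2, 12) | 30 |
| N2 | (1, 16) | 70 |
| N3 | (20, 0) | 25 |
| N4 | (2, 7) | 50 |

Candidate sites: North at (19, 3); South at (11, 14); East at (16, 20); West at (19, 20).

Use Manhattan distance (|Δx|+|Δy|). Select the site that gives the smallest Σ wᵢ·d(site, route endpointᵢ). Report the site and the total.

South, total 2545 blocks

Total weighted distance at each candidate:
  North (19, 3): total = 4100
  South (11, 14): total = 2545
  East (16, 20): total = 3940
  West (19, 20): total = 4315
Minimum is at South with total 2545 blocks.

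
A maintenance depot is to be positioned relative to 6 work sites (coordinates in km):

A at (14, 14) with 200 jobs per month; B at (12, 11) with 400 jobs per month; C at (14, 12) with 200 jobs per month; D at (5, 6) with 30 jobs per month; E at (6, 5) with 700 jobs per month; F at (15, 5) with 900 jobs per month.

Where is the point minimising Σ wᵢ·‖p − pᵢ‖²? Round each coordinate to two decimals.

The minimiser of Σwᵢ‖p−pᵢ‖² is the weighted centroid p* = (Σwᵢpᵢ)/(Σwᵢ).
Σwᵢ = 2430.
Σwᵢxᵢ = 200·14 + 400·12 + 200·14 + 30·5 + 700·6 + 900·15 = 28250.
Σwᵢyᵢ = 200·14 + 400·11 + 200·12 + 30·6 + 700·5 + 900·5 = 17780.
x* = 28250/2430 = 11.63, y* = 17780/2430 = 7.32.

(11.63, 7.32)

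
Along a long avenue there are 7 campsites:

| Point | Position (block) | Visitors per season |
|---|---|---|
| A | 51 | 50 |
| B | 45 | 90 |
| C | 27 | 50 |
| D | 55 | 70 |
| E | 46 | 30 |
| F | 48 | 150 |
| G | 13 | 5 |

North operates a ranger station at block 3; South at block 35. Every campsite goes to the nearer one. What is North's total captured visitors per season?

5

The indifferent point is the midpoint (3+35)/2 = 19; campsites left of it (closer to North at 3) go to North, those right go to South.
  G at 13 (w=5) → North
  C at 27 (w=50) → South
  B at 45 (w=90) → South
  E at 46 (w=30) → South
  F at 48 (w=150) → South
  A at 51 (w=50) → South
  D at 55 (w=70) → South
North captures 5; South captures 440.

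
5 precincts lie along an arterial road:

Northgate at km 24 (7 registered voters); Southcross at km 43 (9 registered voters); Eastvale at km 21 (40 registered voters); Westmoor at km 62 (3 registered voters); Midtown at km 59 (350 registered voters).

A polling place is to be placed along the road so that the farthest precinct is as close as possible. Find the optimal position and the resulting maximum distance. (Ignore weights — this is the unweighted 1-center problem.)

location 41.5, max distance 20.5

The 1-center on a line is the midpoint of the two extreme points: leftmost at 21, rightmost at 62.
Optimal location = (21 + 62)/2 = 41.5; maximum distance = (62 − 21)/2 = 20.5.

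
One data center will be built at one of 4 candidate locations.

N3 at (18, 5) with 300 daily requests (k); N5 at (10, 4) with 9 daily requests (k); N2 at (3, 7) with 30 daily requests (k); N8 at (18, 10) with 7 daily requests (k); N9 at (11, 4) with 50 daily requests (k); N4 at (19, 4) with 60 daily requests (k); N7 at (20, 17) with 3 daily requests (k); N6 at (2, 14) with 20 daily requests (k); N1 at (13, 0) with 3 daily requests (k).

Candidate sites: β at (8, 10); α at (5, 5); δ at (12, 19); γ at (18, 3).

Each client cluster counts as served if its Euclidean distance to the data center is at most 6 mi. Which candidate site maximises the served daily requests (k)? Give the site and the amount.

Coverage radius r = 6 mi; a point is covered iff (Δx)²+(Δy)² ≤ 6² = 36.
  β (8, 10): covers {N2} → 30
  α (5, 5): covers {N5, N2} → 39
  δ (12, 19): covers {none} → 0
  γ (18, 3): covers {N3, N4, N1} → 363
Maximum coverage at γ: 363 daily requests (k).

γ, covering 363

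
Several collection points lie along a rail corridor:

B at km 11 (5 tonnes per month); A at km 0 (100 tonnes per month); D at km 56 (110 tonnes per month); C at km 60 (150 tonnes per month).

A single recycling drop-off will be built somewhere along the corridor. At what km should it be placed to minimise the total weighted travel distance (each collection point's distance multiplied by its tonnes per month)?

x = 56

For a sum of weighted absolute distances on a line, the optimum is the weighted median (not the mean). Total weight W = 365; half-weight = 182.5.
Sort by position and accumulate weight:
  km 0 (A, w=100) → cum 100
  km 11 (B, w=5) → cum 105
  km 56 (D, w=110) → cum 215  ≥ 182.5 → median here
  km 60 (C, w=150) → cum 365
Optimal location: km 56.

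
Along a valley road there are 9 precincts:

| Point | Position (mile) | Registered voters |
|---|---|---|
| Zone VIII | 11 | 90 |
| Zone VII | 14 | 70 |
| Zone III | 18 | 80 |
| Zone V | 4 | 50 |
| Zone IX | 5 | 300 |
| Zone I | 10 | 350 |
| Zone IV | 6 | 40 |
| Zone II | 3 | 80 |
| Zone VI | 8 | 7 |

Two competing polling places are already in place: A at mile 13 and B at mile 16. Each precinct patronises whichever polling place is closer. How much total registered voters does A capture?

987

The indifferent point is the midpoint (13+16)/2 = 14.5; precincts left of it (closer to A at 13) go to A, those right go to B.
  Zone II at 3 (w=80) → A
  Zone V at 4 (w=50) → A
  Zone IX at 5 (w=300) → A
  Zone IV at 6 (w=40) → A
  Zone VI at 8 (w=7) → A
  Zone I at 10 (w=350) → A
  Zone VIII at 11 (w=90) → A
  Zone VII at 14 (w=70) → A
  Zone III at 18 (w=80) → B
A captures 987; B captures 80.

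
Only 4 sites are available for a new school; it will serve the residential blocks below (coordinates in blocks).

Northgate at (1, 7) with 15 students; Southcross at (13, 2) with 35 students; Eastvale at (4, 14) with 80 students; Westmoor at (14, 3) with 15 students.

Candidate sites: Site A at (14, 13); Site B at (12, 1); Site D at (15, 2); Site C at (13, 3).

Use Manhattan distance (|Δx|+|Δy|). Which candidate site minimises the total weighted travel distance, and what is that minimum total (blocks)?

Total weighted distance at each candidate:
  Site A (14, 13): total = 1735
  Site B (12, 1): total = 2065
  Site D (15, 2): total = 2225
  Site C (13, 3): total = 1890
Minimum is at Site A with total 1735 blocks.

Site A, total 1735 blocks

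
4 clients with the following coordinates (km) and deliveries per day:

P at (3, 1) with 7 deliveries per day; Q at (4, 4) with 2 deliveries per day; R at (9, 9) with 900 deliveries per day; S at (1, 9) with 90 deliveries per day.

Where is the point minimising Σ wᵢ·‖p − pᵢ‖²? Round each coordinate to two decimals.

The minimiser of Σwᵢ‖p−pᵢ‖² is the weighted centroid p* = (Σwᵢpᵢ)/(Σwᵢ).
Σwᵢ = 999.
Σwᵢxᵢ = 7·3 + 2·4 + 900·9 + 90·1 = 8219.
Σwᵢyᵢ = 7·1 + 2·4 + 900·9 + 90·9 = 8925.
x* = 8219/999 = 8.23, y* = 8925/999 = 8.93.

(8.23, 8.93)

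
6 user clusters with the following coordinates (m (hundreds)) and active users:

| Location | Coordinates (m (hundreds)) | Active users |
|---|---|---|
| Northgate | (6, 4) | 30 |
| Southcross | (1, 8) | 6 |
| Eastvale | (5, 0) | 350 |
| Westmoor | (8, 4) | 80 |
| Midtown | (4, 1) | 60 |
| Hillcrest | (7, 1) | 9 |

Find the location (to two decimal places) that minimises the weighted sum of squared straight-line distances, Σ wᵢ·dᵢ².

The minimiser of Σwᵢ‖p−pᵢ‖² is the weighted centroid p* = (Σwᵢpᵢ)/(Σwᵢ).
Σwᵢ = 535.
Σwᵢxᵢ = 30·6 + 6·1 + 350·5 + 80·8 + 60·4 + 9·7 = 2879.
Σwᵢyᵢ = 30·4 + 6·8 + 350·0 + 80·4 + 60·1 + 9·1 = 557.
x* = 2879/535 = 5.38, y* = 557/535 = 1.04.

(5.38, 1.04)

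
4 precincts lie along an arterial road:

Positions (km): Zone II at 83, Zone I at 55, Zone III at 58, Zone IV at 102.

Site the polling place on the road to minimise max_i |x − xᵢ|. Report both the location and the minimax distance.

location 78.5, max distance 23.5

The 1-center on a line is the midpoint of the two extreme points: leftmost at 55, rightmost at 102.
Optimal location = (55 + 102)/2 = 78.5; maximum distance = (102 − 55)/2 = 23.5.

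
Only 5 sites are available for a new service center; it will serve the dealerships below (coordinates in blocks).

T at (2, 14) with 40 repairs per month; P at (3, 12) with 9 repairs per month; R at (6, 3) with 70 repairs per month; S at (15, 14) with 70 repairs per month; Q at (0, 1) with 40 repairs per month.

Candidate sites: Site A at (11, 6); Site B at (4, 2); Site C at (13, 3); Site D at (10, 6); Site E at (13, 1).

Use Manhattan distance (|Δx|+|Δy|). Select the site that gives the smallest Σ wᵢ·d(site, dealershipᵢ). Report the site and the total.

Site B, total 2679 blocks

Total weighted distance at each candidate:
  Site A (11, 6): total = 2846
  Site B (4, 2): total = 2679
  Site C (13, 3): total = 3051
  Site D (10, 6): total = 2757
  Site E (13, 1): total = 3349
Minimum is at Site B with total 2679 blocks.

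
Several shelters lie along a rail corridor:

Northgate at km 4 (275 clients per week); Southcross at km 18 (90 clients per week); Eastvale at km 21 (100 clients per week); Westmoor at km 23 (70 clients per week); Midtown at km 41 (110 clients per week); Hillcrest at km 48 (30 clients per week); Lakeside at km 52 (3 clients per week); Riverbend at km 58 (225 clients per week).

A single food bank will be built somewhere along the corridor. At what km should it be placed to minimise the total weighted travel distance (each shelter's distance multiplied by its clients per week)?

For a sum of weighted absolute distances on a line, the optimum is the weighted median (not the mean). Total weight W = 903; half-weight = 451.5.
Sort by position and accumulate weight:
  km 4 (Northgate, w=275) → cum 275
  km 18 (Southcross, w=90) → cum 365
  km 21 (Eastvale, w=100) → cum 465  ≥ 451.5 → median here
  km 23 (Westmoor, w=70) → cum 535
  km 41 (Midtown, w=110) → cum 645
  km 48 (Hillcrest, w=30) → cum 675
  km 52 (Lakeside, w=3) → cum 678
  km 58 (Riverbend, w=225) → cum 903
Optimal location: km 21.

x = 21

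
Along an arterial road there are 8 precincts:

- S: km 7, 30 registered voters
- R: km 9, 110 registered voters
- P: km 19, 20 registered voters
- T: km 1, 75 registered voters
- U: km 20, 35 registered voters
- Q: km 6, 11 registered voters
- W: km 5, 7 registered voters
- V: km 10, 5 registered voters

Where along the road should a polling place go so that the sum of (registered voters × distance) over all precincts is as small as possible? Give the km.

x = 9

For a sum of weighted absolute distances on a line, the optimum is the weighted median (not the mean). Total weight W = 293; half-weight = 146.5.
Sort by position and accumulate weight:
  km 1 (T, w=75) → cum 75
  km 5 (W, w=7) → cum 82
  km 6 (Q, w=11) → cum 93
  km 7 (S, w=30) → cum 123
  km 9 (R, w=110) → cum 233  ≥ 146.5 → median here
  km 10 (V, w=5) → cum 238
  km 19 (P, w=20) → cum 258
  km 20 (U, w=35) → cum 293
Optimal location: km 9.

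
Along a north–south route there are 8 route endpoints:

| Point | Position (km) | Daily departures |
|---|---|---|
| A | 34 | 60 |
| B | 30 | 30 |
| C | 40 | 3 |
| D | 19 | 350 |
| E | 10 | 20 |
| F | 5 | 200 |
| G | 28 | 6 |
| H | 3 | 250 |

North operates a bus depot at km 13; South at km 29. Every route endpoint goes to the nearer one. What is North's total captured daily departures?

The indifferent point is the midpoint (13+29)/2 = 21; route endpoints left of it (closer to North at 13) go to North, those right go to South.
  H at 3 (w=250) → North
  F at 5 (w=200) → North
  E at 10 (w=20) → North
  D at 19 (w=350) → North
  G at 28 (w=6) → South
  B at 30 (w=30) → South
  A at 34 (w=60) → South
  C at 40 (w=3) → South
North captures 820; South captures 99.

820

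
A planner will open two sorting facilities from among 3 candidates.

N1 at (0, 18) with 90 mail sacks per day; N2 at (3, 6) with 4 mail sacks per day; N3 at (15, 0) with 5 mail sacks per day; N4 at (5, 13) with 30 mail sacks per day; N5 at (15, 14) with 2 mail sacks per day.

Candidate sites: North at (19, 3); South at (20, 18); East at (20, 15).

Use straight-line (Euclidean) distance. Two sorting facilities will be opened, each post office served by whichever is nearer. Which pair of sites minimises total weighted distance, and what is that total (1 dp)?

{North, East}, total 2374.4

Evaluate every pair (each demand assigned to the nearer of the two):
  {North, East}: total = 2374.4
  {North, South}: total = 2377.3
  {South, East}: total = 2420.2
Best pair: {North, East} with total 2374.4.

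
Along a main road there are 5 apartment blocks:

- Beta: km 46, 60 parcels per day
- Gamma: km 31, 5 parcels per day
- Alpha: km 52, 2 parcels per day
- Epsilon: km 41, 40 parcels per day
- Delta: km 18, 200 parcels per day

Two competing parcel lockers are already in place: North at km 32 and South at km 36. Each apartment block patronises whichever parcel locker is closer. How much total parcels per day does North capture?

The indifferent point is the midpoint (32+36)/2 = 34; apartment blocks left of it (closer to North at 32) go to North, those right go to South.
  Delta at 18 (w=200) → North
  Gamma at 31 (w=5) → North
  Epsilon at 41 (w=40) → South
  Beta at 46 (w=60) → South
  Alpha at 52 (w=2) → South
North captures 205; South captures 102.

205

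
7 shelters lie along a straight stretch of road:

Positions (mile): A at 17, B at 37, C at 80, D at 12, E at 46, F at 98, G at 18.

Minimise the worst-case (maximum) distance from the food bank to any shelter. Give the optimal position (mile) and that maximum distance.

The 1-center on a line is the midpoint of the two extreme points: leftmost at 12, rightmost at 98.
Optimal location = (12 + 98)/2 = 55; maximum distance = (98 − 12)/2 = 43.

location 55, max distance 43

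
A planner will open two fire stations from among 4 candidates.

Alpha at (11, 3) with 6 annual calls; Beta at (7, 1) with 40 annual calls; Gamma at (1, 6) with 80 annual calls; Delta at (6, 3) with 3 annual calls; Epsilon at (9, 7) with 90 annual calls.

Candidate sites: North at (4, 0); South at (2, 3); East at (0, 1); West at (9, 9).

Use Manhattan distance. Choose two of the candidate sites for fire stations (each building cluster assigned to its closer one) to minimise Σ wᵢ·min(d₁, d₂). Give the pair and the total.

Evaluate every pair (each demand assigned to the nearer of the two):
  {South, West}: total = 840
  {East, West}: total = 1012
  {North, West}: total = 1123
  {North, South}: total = 1536
  {South, East}: total = 1656
  {North, East}: total = 1795
Best pair: {South, West} with total 840.

{South, West}, total 840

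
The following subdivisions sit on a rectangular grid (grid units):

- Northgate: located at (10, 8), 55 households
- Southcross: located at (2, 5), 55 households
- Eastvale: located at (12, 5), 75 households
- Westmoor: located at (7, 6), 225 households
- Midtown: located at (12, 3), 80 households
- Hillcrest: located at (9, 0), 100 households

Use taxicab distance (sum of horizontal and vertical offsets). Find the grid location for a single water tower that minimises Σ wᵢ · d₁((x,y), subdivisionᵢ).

Manhattan distance separates: Σwᵢ(|x−xᵢ|+|y−yᵢ|) = Σwᵢ|x−xᵢ| + Σwᵢ|y−yᵢ|, so x and y are optimised independently as 1-D weighted medians.
Total weight W = 590; half = 295.
x-coordinate, sorted with cumulative weight:
  x=2 (Southcross, w=55) cum 55
  x=7 (Westmoor, w=225) cum 280
  x=9 (Hillcrest, w=100) cum 380  ← median
  x=10 (Northgate, w=55) cum 435
  x=12 (Eastvale, w=75) cum 510
  x=12 (Midtown, w=80) cum 590
⇒ x* = 9
y-coordinate, sorted with cumulative weight:
  y=0 (Hillcrest, w=100) cum 100
  y=3 (Midtown, w=80) cum 180
  y=5 (Southcross, w=55) cum 235
  y=5 (Eastvale, w=75) cum 310  ← median
  y=6 (Westmoor, w=225) cum 535
  y=8 (Northgate, w=55) cum 590
⇒ y* = 5

(9, 5)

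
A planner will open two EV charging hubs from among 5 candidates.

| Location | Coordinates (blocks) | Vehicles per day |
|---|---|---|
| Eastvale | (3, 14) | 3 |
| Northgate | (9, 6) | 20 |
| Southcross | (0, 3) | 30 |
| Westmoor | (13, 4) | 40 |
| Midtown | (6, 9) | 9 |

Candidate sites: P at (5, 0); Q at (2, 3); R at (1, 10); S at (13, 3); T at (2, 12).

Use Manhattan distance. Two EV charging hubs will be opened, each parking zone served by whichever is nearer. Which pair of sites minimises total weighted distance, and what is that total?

{Q, S}, total 366

Evaluate every pair (each demand assigned to the nearer of the two):
  {Q, S}: total = 366
  {R, S}: total = 492
  {P, S}: total = 558
  {S, T}: total = 582
  {Q, R}: total = 812
  {Q, T}: total = 812
  {P, Q}: total = 866
  {P, R}: total = 992
  {P, T}: total = 992
  {R, T}: total = 1263
Best pair: {Q, S} with total 366.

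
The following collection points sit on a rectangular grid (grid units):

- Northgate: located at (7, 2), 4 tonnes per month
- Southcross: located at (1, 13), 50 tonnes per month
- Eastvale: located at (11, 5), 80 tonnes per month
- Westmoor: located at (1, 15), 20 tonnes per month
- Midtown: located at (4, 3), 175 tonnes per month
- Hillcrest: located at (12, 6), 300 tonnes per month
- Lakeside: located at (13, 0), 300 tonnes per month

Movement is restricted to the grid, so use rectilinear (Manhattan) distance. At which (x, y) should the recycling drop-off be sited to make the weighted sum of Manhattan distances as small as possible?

Manhattan distance separates: Σwᵢ(|x−xᵢ|+|y−yᵢ|) = Σwᵢ|x−xᵢ| + Σwᵢ|y−yᵢ|, so x and y are optimised independently as 1-D weighted medians.
Total weight W = 929; half = 464.5.
x-coordinate, sorted with cumulative weight:
  x=1 (Southcross, w=50) cum 50
  x=1 (Westmoor, w=20) cum 70
  x=4 (Midtown, w=175) cum 245
  x=7 (Northgate, w=4) cum 249
  x=11 (Eastvale, w=80) cum 329
  x=12 (Hillcrest, w=300) cum 629  ← median
  x=13 (Lakeside, w=300) cum 929
⇒ x* = 12
y-coordinate, sorted with cumulative weight:
  y=0 (Lakeside, w=300) cum 300
  y=2 (Northgate, w=4) cum 304
  y=3 (Midtown, w=175) cum 479  ← median
  y=5 (Eastvale, w=80) cum 559
  y=6 (Hillcrest, w=300) cum 859
  y=13 (Southcross, w=50) cum 909
  y=15 (Westmoor, w=20) cum 929
⇒ y* = 3

(12, 3)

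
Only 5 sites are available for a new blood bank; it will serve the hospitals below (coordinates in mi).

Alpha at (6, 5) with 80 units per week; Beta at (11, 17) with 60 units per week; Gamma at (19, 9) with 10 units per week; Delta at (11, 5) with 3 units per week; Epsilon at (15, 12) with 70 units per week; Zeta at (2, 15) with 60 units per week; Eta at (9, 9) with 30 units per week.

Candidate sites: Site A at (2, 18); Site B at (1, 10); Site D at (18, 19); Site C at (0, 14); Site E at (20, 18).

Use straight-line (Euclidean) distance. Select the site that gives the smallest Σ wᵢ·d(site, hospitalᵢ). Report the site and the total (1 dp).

Total weighted distance at each candidate:
  Site A (2, 18): total = 3395.5
  Site B (1, 10): total = 3049.7
  Site D (18, 19): total = 3985.6
  Site C (0, 14): total = 3290.9
  Site E (20, 18): total = 4277.7
Minimum is at Site B with total 3049.7 mi.

Site B, total 3049.7 mi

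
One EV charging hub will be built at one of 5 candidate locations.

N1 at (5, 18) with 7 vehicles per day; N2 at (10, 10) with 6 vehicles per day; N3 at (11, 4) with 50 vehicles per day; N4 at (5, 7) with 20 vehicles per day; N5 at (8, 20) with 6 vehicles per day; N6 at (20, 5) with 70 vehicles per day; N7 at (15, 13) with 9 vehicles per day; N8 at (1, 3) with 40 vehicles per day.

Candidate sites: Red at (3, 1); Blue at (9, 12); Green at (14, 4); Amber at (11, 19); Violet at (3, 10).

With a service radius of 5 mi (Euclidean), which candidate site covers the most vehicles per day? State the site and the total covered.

Green, covering 50

Coverage radius r = 5 mi; a point is covered iff (Δx)²+(Δy)² ≤ 5² = 25.
  Red (3, 1): covers {N8} → 40
  Blue (9, 12): covers {N2} → 6
  Green (14, 4): covers {N3} → 50
  Amber (11, 19): covers {N5} → 6
  Violet (3, 10): covers {N4} → 20
Maximum coverage at Green: 50 vehicles per day.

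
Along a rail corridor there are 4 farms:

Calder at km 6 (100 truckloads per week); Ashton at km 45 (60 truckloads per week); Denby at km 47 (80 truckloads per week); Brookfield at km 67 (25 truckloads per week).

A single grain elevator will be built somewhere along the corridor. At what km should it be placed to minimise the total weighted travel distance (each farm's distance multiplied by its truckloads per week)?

For a sum of weighted absolute distances on a line, the optimum is the weighted median (not the mean). Total weight W = 265; half-weight = 132.5.
Sort by position and accumulate weight:
  km 6 (Calder, w=100) → cum 100
  km 45 (Ashton, w=60) → cum 160  ≥ 132.5 → median here
  km 47 (Denby, w=80) → cum 240
  km 67 (Brookfield, w=25) → cum 265
Optimal location: km 45.

x = 45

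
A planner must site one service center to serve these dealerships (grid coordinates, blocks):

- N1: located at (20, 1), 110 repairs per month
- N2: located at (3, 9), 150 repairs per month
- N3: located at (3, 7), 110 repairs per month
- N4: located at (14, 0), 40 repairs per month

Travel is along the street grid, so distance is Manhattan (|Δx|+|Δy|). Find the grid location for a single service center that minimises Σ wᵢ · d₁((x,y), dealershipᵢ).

Manhattan distance separates: Σwᵢ(|x−xᵢ|+|y−yᵢ|) = Σwᵢ|x−xᵢ| + Σwᵢ|y−yᵢ|, so x and y are optimised independently as 1-D weighted medians.
Total weight W = 410; half = 205.
x-coordinate, sorted with cumulative weight:
  x=3 (N2, w=150) cum 150
  x=3 (N3, w=110) cum 260  ← median
  x=14 (N4, w=40) cum 300
  x=20 (N1, w=110) cum 410
⇒ x* = 3
y-coordinate, sorted with cumulative weight:
  y=0 (N4, w=40) cum 40
  y=1 (N1, w=110) cum 150
  y=7 (N3, w=110) cum 260  ← median
  y=9 (N2, w=150) cum 410
⇒ y* = 7

(3, 7)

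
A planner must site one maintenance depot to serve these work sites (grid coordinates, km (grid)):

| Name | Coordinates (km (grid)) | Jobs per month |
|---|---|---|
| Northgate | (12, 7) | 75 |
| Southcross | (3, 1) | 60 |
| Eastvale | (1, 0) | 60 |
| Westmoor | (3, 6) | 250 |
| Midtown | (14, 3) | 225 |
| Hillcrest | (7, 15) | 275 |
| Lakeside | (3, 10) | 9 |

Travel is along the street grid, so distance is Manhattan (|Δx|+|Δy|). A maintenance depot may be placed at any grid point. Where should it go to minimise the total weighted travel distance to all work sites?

Manhattan distance separates: Σwᵢ(|x−xᵢ|+|y−yᵢ|) = Σwᵢ|x−xᵢ| + Σwᵢ|y−yᵢ|, so x and y are optimised independently as 1-D weighted medians.
Total weight W = 954; half = 477.
x-coordinate, sorted with cumulative weight:
  x=1 (Eastvale, w=60) cum 60
  x=3 (Southcross, w=60) cum 120
  x=3 (Westmoor, w=250) cum 370
  x=3 (Lakeside, w=9) cum 379
  x=7 (Hillcrest, w=275) cum 654  ← median
  x=12 (Northgate, w=75) cum 729
  x=14 (Midtown, w=225) cum 954
⇒ x* = 7
y-coordinate, sorted with cumulative weight:
  y=0 (Eastvale, w=60) cum 60
  y=1 (Southcross, w=60) cum 120
  y=3 (Midtown, w=225) cum 345
  y=6 (Westmoor, w=250) cum 595  ← median
  y=7 (Northgate, w=75) cum 670
  y=10 (Lakeside, w=9) cum 679
  y=15 (Hillcrest, w=275) cum 954
⇒ y* = 6

(7, 6)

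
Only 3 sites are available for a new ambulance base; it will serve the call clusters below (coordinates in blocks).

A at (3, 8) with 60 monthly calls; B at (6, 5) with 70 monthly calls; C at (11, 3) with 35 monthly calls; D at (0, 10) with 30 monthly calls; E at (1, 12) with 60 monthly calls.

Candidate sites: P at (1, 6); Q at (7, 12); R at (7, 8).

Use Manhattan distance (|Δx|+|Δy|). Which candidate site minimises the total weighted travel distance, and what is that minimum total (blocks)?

P, total 1625 blocks

Total weighted distance at each candidate:
  P (1, 6): total = 1625
  Q (7, 12): total = 2125
  R (7, 8): total = 1705
Minimum is at P with total 1625 blocks.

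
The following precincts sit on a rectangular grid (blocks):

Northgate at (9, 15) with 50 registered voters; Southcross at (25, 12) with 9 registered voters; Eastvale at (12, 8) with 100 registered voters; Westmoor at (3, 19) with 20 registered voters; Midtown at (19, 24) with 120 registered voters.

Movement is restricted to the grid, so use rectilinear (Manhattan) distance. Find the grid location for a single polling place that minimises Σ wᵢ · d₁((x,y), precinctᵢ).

(12, 15)

Manhattan distance separates: Σwᵢ(|x−xᵢ|+|y−yᵢ|) = Σwᵢ|x−xᵢ| + Σwᵢ|y−yᵢ|, so x and y are optimised independently as 1-D weighted medians.
Total weight W = 299; half = 149.5.
x-coordinate, sorted with cumulative weight:
  x=3 (Westmoor, w=20) cum 20
  x=9 (Northgate, w=50) cum 70
  x=12 (Eastvale, w=100) cum 170  ← median
  x=19 (Midtown, w=120) cum 290
  x=25 (Southcross, w=9) cum 299
⇒ x* = 12
y-coordinate, sorted with cumulative weight:
  y=8 (Eastvale, w=100) cum 100
  y=12 (Southcross, w=9) cum 109
  y=15 (Northgate, w=50) cum 159  ← median
  y=19 (Westmoor, w=20) cum 179
  y=24 (Midtown, w=120) cum 299
⇒ y* = 15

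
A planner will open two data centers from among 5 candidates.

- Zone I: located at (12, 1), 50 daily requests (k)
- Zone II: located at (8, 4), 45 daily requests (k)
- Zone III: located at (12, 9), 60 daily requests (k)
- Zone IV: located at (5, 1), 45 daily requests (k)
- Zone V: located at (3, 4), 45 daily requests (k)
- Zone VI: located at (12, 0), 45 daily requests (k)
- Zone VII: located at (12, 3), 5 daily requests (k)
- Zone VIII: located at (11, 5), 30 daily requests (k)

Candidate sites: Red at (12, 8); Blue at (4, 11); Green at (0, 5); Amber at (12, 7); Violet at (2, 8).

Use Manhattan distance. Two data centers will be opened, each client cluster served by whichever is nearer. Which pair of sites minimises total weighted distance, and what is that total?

{Green, Amber}, total 1745

Evaluate every pair (each demand assigned to the nearer of the two):
  {Green, Amber}: total = 1745
  {Amber, Violet}: total = 1835
  {Red, Green}: total = 1860
  {Red, Violet}: total = 1950
  {Blue, Amber}: total = 2015
  {Red, Blue}: total = 2130
  {Red, Amber}: total = 2225
  {Blue, Green}: total = 3555
  {Green, Violet}: total = 3615
  {Blue, Violet}: total = 3820
Best pair: {Green, Amber} with total 1745.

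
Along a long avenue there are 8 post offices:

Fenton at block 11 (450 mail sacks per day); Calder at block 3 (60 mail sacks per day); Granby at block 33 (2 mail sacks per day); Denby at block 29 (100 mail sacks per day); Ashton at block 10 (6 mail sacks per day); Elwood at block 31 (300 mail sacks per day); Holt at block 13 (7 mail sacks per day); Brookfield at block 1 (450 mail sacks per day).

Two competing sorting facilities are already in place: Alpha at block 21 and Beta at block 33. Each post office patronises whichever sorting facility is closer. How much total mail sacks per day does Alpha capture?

The indifferent point is the midpoint (21+33)/2 = 27; post offices left of it (closer to Alpha at 21) go to Alpha, those right go to Beta.
  Brookfield at 1 (w=450) → Alpha
  Calder at 3 (w=60) → Alpha
  Ashton at 10 (w=6) → Alpha
  Fenton at 11 (w=450) → Alpha
  Holt at 13 (w=7) → Alpha
  Denby at 29 (w=100) → Beta
  Elwood at 31 (w=300) → Beta
  Granby at 33 (w=2) → Beta
Alpha captures 973; Beta captures 402.

973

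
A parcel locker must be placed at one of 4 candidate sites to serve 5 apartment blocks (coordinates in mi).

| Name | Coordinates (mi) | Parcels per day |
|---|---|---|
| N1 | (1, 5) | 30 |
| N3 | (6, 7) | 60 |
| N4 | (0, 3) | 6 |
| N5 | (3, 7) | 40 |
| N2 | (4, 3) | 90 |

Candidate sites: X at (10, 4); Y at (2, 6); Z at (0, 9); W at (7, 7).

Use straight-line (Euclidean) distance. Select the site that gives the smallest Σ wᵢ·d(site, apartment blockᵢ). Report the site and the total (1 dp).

Total weighted distance at each candidate:
  X (10, 4): total = 1484.0
  Y (2, 6): total = 692.5
  Z (0, 9): total = 1332.4
  W (7, 7): total = 908.1
Minimum is at Y with total 692.5 mi.

Y, total 692.5 mi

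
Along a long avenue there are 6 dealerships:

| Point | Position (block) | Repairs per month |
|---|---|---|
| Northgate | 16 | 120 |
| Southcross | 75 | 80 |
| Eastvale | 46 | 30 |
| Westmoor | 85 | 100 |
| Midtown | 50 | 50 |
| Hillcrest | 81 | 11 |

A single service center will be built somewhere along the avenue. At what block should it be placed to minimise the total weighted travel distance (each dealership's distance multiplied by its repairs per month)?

For a sum of weighted absolute distances on a line, the optimum is the weighted median (not the mean). Total weight W = 391; half-weight = 195.5.
Sort by position and accumulate weight:
  block 16 (Northgate, w=120) → cum 120
  block 46 (Eastvale, w=30) → cum 150
  block 50 (Midtown, w=50) → cum 200  ≥ 195.5 → median here
  block 75 (Southcross, w=80) → cum 280
  block 81 (Hillcrest, w=11) → cum 291
  block 85 (Westmoor, w=100) → cum 391
Optimal location: block 50.

x = 50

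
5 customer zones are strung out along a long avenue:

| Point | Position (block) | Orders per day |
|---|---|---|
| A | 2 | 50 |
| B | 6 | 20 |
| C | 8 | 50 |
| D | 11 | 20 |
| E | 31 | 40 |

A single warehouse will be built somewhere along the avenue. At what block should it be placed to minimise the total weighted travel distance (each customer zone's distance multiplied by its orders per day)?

For a sum of weighted absolute distances on a line, the optimum is the weighted median (not the mean). Total weight W = 180; half-weight = 90.
Sort by position and accumulate weight:
  block 2 (A, w=50) → cum 50
  block 6 (B, w=20) → cum 70
  block 8 (C, w=50) → cum 120  ≥ 90 → median here
  block 11 (D, w=20) → cum 140
  block 31 (E, w=40) → cum 180
Optimal location: block 8.

x = 8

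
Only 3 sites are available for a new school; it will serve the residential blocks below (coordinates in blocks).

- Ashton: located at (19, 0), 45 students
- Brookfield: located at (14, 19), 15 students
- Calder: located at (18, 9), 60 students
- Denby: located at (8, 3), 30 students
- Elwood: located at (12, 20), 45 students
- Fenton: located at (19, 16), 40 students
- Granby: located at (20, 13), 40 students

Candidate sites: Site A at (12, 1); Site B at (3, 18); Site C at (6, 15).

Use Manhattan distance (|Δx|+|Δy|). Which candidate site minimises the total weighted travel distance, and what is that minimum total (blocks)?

Site A, total 4215 blocks

Total weighted distance at each candidate:
  Site A (12, 1): total = 4215
  Site B (3, 18): total = 5845
  Site C (6, 15): total = 4635
Minimum is at Site A with total 4215 blocks.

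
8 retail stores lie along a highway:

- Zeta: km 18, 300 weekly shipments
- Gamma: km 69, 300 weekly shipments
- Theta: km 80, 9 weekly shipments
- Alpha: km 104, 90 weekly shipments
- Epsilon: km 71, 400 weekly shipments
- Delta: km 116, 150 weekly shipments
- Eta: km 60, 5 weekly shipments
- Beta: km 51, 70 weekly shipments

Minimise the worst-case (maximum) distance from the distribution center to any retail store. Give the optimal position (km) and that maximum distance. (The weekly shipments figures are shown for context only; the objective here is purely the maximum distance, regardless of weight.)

The 1-center on a line is the midpoint of the two extreme points: leftmost at 18, rightmost at 116.
Optimal location = (18 + 116)/2 = 67; maximum distance = (116 − 18)/2 = 49.

location 67, max distance 49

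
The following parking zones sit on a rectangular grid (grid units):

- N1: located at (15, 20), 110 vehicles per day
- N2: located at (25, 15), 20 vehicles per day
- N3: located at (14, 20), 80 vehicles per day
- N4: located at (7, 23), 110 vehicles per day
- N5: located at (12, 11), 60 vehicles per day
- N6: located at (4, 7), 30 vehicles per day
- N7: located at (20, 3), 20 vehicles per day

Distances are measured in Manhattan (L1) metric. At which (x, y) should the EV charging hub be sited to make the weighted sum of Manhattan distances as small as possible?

(14, 20)

Manhattan distance separates: Σwᵢ(|x−xᵢ|+|y−yᵢ|) = Σwᵢ|x−xᵢ| + Σwᵢ|y−yᵢ|, so x and y are optimised independently as 1-D weighted medians.
Total weight W = 430; half = 215.
x-coordinate, sorted with cumulative weight:
  x=4 (N6, w=30) cum 30
  x=7 (N4, w=110) cum 140
  x=12 (N5, w=60) cum 200
  x=14 (N3, w=80) cum 280  ← median
  x=15 (N1, w=110) cum 390
  x=20 (N7, w=20) cum 410
  x=25 (N2, w=20) cum 430
⇒ x* = 14
y-coordinate, sorted with cumulative weight:
  y=3 (N7, w=20) cum 20
  y=7 (N6, w=30) cum 50
  y=11 (N5, w=60) cum 110
  y=15 (N2, w=20) cum 130
  y=20 (N1, w=110) cum 240  ← median
  y=20 (N3, w=80) cum 320
  y=23 (N4, w=110) cum 430
⇒ y* = 20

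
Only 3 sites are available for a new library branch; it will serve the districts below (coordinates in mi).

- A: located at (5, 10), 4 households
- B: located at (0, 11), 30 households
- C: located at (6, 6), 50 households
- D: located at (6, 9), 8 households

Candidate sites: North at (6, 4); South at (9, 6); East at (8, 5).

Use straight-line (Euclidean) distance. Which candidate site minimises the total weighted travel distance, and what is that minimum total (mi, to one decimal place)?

North, total 440.9 mi

Total weighted distance at each candidate:
  North (6, 4): total = 440.9
  South (9, 6): total = 515.4
  East (8, 5): total = 470.9
Minimum is at North with total 440.9 mi.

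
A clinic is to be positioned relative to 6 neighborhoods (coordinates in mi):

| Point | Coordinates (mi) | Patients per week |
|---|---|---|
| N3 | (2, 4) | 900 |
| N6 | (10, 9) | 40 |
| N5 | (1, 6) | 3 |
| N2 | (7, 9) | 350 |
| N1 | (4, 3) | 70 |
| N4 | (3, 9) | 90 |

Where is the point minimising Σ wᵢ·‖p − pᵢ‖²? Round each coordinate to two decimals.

The minimiser of Σwᵢ‖p−pᵢ‖² is the weighted centroid p* = (Σwᵢpᵢ)/(Σwᵢ).
Σwᵢ = 1453.
Σwᵢxᵢ = 900·2 + 40·10 + 3·1 + 350·7 + 70·4 + 90·3 = 5203.
Σwᵢyᵢ = 900·4 + 40·9 + 3·6 + 350·9 + 70·3 + 90·9 = 8148.
x* = 5203/1453 = 3.58, y* = 8148/1453 = 5.61.

(3.58, 5.61)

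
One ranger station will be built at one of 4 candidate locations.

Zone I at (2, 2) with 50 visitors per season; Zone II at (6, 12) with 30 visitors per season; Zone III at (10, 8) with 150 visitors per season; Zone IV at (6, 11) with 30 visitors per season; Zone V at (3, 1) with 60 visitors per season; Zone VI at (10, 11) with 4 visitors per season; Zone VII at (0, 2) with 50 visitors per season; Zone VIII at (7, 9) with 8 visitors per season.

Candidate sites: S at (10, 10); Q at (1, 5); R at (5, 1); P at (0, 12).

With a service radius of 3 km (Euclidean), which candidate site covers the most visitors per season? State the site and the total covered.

S, covering 154

Coverage radius r = 3 km; a point is covered iff (Δx)²+(Δy)² ≤ 3² = 9.
  S (10, 10): covers {Zone III, Zone VI} → 154
  Q (1, 5): covers {none} → 0
  R (5, 1): covers {Zone V} → 60
  P (0, 12): covers {none} → 0
Maximum coverage at S: 154 visitors per season.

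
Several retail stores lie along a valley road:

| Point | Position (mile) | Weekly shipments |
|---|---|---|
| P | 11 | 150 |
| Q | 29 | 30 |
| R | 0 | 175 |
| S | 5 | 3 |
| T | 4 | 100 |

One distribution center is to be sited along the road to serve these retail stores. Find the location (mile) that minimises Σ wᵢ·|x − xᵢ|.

x = 4

For a sum of weighted absolute distances on a line, the optimum is the weighted median (not the mean). Total weight W = 458; half-weight = 229.
Sort by position and accumulate weight:
  mile 0 (R, w=175) → cum 175
  mile 4 (T, w=100) → cum 275  ≥ 229 → median here
  mile 5 (S, w=3) → cum 278
  mile 11 (P, w=150) → cum 428
  mile 29 (Q, w=30) → cum 458
Optimal location: mile 4.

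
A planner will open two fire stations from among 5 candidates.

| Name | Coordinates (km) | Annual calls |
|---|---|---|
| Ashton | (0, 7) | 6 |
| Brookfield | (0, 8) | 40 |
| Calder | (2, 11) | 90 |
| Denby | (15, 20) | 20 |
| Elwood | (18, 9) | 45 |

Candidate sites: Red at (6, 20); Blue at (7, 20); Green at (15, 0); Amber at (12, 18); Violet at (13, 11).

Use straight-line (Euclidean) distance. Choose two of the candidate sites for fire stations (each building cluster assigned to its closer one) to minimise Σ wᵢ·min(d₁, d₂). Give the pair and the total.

{Amber, Violet}, total 1919.7

Evaluate every pair (each demand assigned to the nearer of the two):
  {Amber, Violet}: total = 1919.7
  {Red, Violet}: total = 1924.0
  {Blue, Violet}: total = 1944.2
  {Green, Violet}: total = 2032.0
  {Red, Amber}: total = 2067.8
  {Red, Green}: total = 2115.9
  {Blue, Amber}: total = 2129.8
  {Blue, Green}: total = 2157.8
  {Green, Amber}: total = 2320.1
  {Red, Blue}: total = 2369.0
Best pair: {Amber, Violet} with total 1919.7.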